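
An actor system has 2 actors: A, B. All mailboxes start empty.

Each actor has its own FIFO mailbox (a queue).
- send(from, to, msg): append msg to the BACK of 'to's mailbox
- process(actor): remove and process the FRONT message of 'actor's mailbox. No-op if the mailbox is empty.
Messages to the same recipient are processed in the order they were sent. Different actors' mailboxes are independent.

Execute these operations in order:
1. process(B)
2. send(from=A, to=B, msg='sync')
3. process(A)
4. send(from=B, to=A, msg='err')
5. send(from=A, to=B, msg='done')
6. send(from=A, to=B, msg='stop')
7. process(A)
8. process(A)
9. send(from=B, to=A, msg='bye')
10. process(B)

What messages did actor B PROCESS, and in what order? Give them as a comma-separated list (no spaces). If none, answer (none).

After 1 (process(B)): A:[] B:[]
After 2 (send(from=A, to=B, msg='sync')): A:[] B:[sync]
After 3 (process(A)): A:[] B:[sync]
After 4 (send(from=B, to=A, msg='err')): A:[err] B:[sync]
After 5 (send(from=A, to=B, msg='done')): A:[err] B:[sync,done]
After 6 (send(from=A, to=B, msg='stop')): A:[err] B:[sync,done,stop]
After 7 (process(A)): A:[] B:[sync,done,stop]
After 8 (process(A)): A:[] B:[sync,done,stop]
After 9 (send(from=B, to=A, msg='bye')): A:[bye] B:[sync,done,stop]
After 10 (process(B)): A:[bye] B:[done,stop]

Answer: sync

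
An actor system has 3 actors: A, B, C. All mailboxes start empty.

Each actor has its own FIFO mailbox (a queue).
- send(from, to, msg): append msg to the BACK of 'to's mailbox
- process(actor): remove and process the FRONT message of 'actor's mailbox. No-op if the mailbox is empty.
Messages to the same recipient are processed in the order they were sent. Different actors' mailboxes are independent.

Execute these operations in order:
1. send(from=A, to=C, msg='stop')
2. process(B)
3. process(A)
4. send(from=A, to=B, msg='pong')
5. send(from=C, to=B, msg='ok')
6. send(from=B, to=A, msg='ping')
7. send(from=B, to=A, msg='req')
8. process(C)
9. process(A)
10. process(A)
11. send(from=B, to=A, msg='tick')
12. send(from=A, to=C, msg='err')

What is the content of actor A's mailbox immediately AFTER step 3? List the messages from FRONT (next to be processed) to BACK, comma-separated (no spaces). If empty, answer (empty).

After 1 (send(from=A, to=C, msg='stop')): A:[] B:[] C:[stop]
After 2 (process(B)): A:[] B:[] C:[stop]
After 3 (process(A)): A:[] B:[] C:[stop]

(empty)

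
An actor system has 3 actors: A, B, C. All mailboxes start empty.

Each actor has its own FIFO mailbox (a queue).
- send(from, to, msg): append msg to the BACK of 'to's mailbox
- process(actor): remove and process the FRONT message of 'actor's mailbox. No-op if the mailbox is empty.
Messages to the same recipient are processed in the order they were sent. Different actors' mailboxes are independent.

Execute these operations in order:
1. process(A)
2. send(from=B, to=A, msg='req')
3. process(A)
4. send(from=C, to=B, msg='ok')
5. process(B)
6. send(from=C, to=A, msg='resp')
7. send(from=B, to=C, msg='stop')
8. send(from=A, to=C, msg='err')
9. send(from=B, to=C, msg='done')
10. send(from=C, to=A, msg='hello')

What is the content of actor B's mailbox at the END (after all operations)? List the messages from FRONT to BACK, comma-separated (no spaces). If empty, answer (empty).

After 1 (process(A)): A:[] B:[] C:[]
After 2 (send(from=B, to=A, msg='req')): A:[req] B:[] C:[]
After 3 (process(A)): A:[] B:[] C:[]
After 4 (send(from=C, to=B, msg='ok')): A:[] B:[ok] C:[]
After 5 (process(B)): A:[] B:[] C:[]
After 6 (send(from=C, to=A, msg='resp')): A:[resp] B:[] C:[]
After 7 (send(from=B, to=C, msg='stop')): A:[resp] B:[] C:[stop]
After 8 (send(from=A, to=C, msg='err')): A:[resp] B:[] C:[stop,err]
After 9 (send(from=B, to=C, msg='done')): A:[resp] B:[] C:[stop,err,done]
After 10 (send(from=C, to=A, msg='hello')): A:[resp,hello] B:[] C:[stop,err,done]

Answer: (empty)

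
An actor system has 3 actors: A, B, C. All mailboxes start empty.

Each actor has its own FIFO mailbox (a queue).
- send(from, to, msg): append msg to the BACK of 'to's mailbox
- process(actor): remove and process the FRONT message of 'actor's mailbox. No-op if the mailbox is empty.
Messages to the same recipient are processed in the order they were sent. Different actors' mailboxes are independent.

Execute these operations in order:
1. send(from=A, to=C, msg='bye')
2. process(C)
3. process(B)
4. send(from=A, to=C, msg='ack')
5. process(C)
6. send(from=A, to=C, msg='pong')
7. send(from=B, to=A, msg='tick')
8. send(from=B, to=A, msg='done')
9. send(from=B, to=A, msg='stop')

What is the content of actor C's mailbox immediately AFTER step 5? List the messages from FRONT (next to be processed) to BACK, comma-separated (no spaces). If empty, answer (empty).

After 1 (send(from=A, to=C, msg='bye')): A:[] B:[] C:[bye]
After 2 (process(C)): A:[] B:[] C:[]
After 3 (process(B)): A:[] B:[] C:[]
After 4 (send(from=A, to=C, msg='ack')): A:[] B:[] C:[ack]
After 5 (process(C)): A:[] B:[] C:[]

(empty)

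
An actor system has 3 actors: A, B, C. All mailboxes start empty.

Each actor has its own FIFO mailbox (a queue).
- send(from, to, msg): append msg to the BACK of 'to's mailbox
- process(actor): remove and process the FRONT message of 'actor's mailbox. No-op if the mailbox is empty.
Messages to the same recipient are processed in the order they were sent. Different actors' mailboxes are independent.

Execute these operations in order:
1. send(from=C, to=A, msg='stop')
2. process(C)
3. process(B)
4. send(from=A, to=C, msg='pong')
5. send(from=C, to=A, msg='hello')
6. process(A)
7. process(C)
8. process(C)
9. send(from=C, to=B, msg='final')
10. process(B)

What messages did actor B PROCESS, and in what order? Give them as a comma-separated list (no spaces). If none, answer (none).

After 1 (send(from=C, to=A, msg='stop')): A:[stop] B:[] C:[]
After 2 (process(C)): A:[stop] B:[] C:[]
After 3 (process(B)): A:[stop] B:[] C:[]
After 4 (send(from=A, to=C, msg='pong')): A:[stop] B:[] C:[pong]
After 5 (send(from=C, to=A, msg='hello')): A:[stop,hello] B:[] C:[pong]
After 6 (process(A)): A:[hello] B:[] C:[pong]
After 7 (process(C)): A:[hello] B:[] C:[]
After 8 (process(C)): A:[hello] B:[] C:[]
After 9 (send(from=C, to=B, msg='final')): A:[hello] B:[final] C:[]
After 10 (process(B)): A:[hello] B:[] C:[]

Answer: final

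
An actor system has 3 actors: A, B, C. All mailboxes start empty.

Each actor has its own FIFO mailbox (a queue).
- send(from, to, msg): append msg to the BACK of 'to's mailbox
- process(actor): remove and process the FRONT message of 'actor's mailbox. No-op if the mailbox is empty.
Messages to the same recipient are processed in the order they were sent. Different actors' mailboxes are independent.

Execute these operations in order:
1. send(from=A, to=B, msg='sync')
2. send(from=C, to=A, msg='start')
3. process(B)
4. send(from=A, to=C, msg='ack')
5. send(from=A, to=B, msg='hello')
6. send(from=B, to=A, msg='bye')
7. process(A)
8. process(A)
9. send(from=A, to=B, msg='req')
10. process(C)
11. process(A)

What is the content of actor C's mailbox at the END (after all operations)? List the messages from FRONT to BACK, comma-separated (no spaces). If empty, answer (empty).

After 1 (send(from=A, to=B, msg='sync')): A:[] B:[sync] C:[]
After 2 (send(from=C, to=A, msg='start')): A:[start] B:[sync] C:[]
After 3 (process(B)): A:[start] B:[] C:[]
After 4 (send(from=A, to=C, msg='ack')): A:[start] B:[] C:[ack]
After 5 (send(from=A, to=B, msg='hello')): A:[start] B:[hello] C:[ack]
After 6 (send(from=B, to=A, msg='bye')): A:[start,bye] B:[hello] C:[ack]
After 7 (process(A)): A:[bye] B:[hello] C:[ack]
After 8 (process(A)): A:[] B:[hello] C:[ack]
After 9 (send(from=A, to=B, msg='req')): A:[] B:[hello,req] C:[ack]
After 10 (process(C)): A:[] B:[hello,req] C:[]
After 11 (process(A)): A:[] B:[hello,req] C:[]

Answer: (empty)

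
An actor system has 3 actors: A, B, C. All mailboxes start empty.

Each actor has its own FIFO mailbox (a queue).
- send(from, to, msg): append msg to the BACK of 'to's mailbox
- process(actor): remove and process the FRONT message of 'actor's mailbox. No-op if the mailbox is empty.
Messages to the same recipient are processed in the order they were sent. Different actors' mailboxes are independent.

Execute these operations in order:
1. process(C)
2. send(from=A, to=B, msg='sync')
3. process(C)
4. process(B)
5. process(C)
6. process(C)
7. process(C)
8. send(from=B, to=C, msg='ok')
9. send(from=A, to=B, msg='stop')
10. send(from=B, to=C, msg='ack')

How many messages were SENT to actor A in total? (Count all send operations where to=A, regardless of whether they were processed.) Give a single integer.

After 1 (process(C)): A:[] B:[] C:[]
After 2 (send(from=A, to=B, msg='sync')): A:[] B:[sync] C:[]
After 3 (process(C)): A:[] B:[sync] C:[]
After 4 (process(B)): A:[] B:[] C:[]
After 5 (process(C)): A:[] B:[] C:[]
After 6 (process(C)): A:[] B:[] C:[]
After 7 (process(C)): A:[] B:[] C:[]
After 8 (send(from=B, to=C, msg='ok')): A:[] B:[] C:[ok]
After 9 (send(from=A, to=B, msg='stop')): A:[] B:[stop] C:[ok]
After 10 (send(from=B, to=C, msg='ack')): A:[] B:[stop] C:[ok,ack]

Answer: 0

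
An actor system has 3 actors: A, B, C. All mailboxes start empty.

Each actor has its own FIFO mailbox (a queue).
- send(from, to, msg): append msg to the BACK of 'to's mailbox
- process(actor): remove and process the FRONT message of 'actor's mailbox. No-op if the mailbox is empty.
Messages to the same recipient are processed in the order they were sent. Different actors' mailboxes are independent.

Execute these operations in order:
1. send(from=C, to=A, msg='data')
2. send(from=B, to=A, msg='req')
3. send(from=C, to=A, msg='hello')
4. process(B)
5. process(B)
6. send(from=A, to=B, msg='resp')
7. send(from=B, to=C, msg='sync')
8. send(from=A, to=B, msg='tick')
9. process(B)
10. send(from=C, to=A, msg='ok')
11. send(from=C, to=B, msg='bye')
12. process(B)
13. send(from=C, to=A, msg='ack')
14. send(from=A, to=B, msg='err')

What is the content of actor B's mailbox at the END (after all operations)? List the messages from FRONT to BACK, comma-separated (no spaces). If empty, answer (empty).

After 1 (send(from=C, to=A, msg='data')): A:[data] B:[] C:[]
After 2 (send(from=B, to=A, msg='req')): A:[data,req] B:[] C:[]
After 3 (send(from=C, to=A, msg='hello')): A:[data,req,hello] B:[] C:[]
After 4 (process(B)): A:[data,req,hello] B:[] C:[]
After 5 (process(B)): A:[data,req,hello] B:[] C:[]
After 6 (send(from=A, to=B, msg='resp')): A:[data,req,hello] B:[resp] C:[]
After 7 (send(from=B, to=C, msg='sync')): A:[data,req,hello] B:[resp] C:[sync]
After 8 (send(from=A, to=B, msg='tick')): A:[data,req,hello] B:[resp,tick] C:[sync]
After 9 (process(B)): A:[data,req,hello] B:[tick] C:[sync]
After 10 (send(from=C, to=A, msg='ok')): A:[data,req,hello,ok] B:[tick] C:[sync]
After 11 (send(from=C, to=B, msg='bye')): A:[data,req,hello,ok] B:[tick,bye] C:[sync]
After 12 (process(B)): A:[data,req,hello,ok] B:[bye] C:[sync]
After 13 (send(from=C, to=A, msg='ack')): A:[data,req,hello,ok,ack] B:[bye] C:[sync]
After 14 (send(from=A, to=B, msg='err')): A:[data,req,hello,ok,ack] B:[bye,err] C:[sync]

Answer: bye,err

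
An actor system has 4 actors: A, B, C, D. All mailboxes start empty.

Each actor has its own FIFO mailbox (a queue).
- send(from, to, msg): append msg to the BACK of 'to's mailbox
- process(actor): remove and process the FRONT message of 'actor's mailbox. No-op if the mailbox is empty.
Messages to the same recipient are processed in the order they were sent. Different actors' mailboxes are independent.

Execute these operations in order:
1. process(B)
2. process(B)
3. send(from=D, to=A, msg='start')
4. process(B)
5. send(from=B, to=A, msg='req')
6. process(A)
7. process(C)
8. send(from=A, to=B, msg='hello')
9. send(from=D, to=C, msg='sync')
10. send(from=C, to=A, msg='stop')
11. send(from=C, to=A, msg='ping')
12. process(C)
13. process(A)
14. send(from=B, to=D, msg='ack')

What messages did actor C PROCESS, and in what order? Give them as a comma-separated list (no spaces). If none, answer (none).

After 1 (process(B)): A:[] B:[] C:[] D:[]
After 2 (process(B)): A:[] B:[] C:[] D:[]
After 3 (send(from=D, to=A, msg='start')): A:[start] B:[] C:[] D:[]
After 4 (process(B)): A:[start] B:[] C:[] D:[]
After 5 (send(from=B, to=A, msg='req')): A:[start,req] B:[] C:[] D:[]
After 6 (process(A)): A:[req] B:[] C:[] D:[]
After 7 (process(C)): A:[req] B:[] C:[] D:[]
After 8 (send(from=A, to=B, msg='hello')): A:[req] B:[hello] C:[] D:[]
After 9 (send(from=D, to=C, msg='sync')): A:[req] B:[hello] C:[sync] D:[]
After 10 (send(from=C, to=A, msg='stop')): A:[req,stop] B:[hello] C:[sync] D:[]
After 11 (send(from=C, to=A, msg='ping')): A:[req,stop,ping] B:[hello] C:[sync] D:[]
After 12 (process(C)): A:[req,stop,ping] B:[hello] C:[] D:[]
After 13 (process(A)): A:[stop,ping] B:[hello] C:[] D:[]
After 14 (send(from=B, to=D, msg='ack')): A:[stop,ping] B:[hello] C:[] D:[ack]

Answer: sync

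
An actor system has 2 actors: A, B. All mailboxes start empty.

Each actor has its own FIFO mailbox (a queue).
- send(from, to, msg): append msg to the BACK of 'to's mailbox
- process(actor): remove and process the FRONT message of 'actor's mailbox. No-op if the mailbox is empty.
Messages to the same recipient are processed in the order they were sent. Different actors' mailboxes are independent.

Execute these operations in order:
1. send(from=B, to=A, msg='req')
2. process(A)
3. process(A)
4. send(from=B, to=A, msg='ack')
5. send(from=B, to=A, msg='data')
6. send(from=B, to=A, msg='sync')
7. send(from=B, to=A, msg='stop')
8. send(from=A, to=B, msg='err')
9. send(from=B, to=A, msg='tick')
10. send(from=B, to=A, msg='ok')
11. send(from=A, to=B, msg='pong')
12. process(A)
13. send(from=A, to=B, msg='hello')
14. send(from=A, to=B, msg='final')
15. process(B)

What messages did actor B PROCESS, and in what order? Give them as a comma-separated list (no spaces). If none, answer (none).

After 1 (send(from=B, to=A, msg='req')): A:[req] B:[]
After 2 (process(A)): A:[] B:[]
After 3 (process(A)): A:[] B:[]
After 4 (send(from=B, to=A, msg='ack')): A:[ack] B:[]
After 5 (send(from=B, to=A, msg='data')): A:[ack,data] B:[]
After 6 (send(from=B, to=A, msg='sync')): A:[ack,data,sync] B:[]
After 7 (send(from=B, to=A, msg='stop')): A:[ack,data,sync,stop] B:[]
After 8 (send(from=A, to=B, msg='err')): A:[ack,data,sync,stop] B:[err]
After 9 (send(from=B, to=A, msg='tick')): A:[ack,data,sync,stop,tick] B:[err]
After 10 (send(from=B, to=A, msg='ok')): A:[ack,data,sync,stop,tick,ok] B:[err]
After 11 (send(from=A, to=B, msg='pong')): A:[ack,data,sync,stop,tick,ok] B:[err,pong]
After 12 (process(A)): A:[data,sync,stop,tick,ok] B:[err,pong]
After 13 (send(from=A, to=B, msg='hello')): A:[data,sync,stop,tick,ok] B:[err,pong,hello]
After 14 (send(from=A, to=B, msg='final')): A:[data,sync,stop,tick,ok] B:[err,pong,hello,final]
After 15 (process(B)): A:[data,sync,stop,tick,ok] B:[pong,hello,final]

Answer: err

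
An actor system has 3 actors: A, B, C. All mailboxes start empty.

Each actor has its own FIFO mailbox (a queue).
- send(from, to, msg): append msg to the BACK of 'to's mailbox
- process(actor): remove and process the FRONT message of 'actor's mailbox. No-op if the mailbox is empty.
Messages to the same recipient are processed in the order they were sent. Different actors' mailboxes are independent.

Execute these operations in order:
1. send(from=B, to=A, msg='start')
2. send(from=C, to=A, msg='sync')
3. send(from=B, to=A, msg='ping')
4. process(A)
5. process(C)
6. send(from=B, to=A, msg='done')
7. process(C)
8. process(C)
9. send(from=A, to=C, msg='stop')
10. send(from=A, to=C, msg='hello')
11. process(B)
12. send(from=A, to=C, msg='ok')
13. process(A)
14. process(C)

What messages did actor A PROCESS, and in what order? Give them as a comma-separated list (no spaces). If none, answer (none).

After 1 (send(from=B, to=A, msg='start')): A:[start] B:[] C:[]
After 2 (send(from=C, to=A, msg='sync')): A:[start,sync] B:[] C:[]
After 3 (send(from=B, to=A, msg='ping')): A:[start,sync,ping] B:[] C:[]
After 4 (process(A)): A:[sync,ping] B:[] C:[]
After 5 (process(C)): A:[sync,ping] B:[] C:[]
After 6 (send(from=B, to=A, msg='done')): A:[sync,ping,done] B:[] C:[]
After 7 (process(C)): A:[sync,ping,done] B:[] C:[]
After 8 (process(C)): A:[sync,ping,done] B:[] C:[]
After 9 (send(from=A, to=C, msg='stop')): A:[sync,ping,done] B:[] C:[stop]
After 10 (send(from=A, to=C, msg='hello')): A:[sync,ping,done] B:[] C:[stop,hello]
After 11 (process(B)): A:[sync,ping,done] B:[] C:[stop,hello]
After 12 (send(from=A, to=C, msg='ok')): A:[sync,ping,done] B:[] C:[stop,hello,ok]
After 13 (process(A)): A:[ping,done] B:[] C:[stop,hello,ok]
After 14 (process(C)): A:[ping,done] B:[] C:[hello,ok]

Answer: start,sync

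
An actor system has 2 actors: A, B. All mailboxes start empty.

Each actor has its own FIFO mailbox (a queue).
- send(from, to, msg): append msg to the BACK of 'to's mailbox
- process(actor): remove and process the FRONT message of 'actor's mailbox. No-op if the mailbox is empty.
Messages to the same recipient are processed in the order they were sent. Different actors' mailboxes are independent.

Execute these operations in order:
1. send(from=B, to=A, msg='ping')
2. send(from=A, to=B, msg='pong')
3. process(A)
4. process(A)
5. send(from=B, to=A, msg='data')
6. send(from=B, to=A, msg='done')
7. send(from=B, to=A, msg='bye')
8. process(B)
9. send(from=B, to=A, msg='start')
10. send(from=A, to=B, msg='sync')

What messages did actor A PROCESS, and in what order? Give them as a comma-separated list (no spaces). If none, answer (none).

Answer: ping

Derivation:
After 1 (send(from=B, to=A, msg='ping')): A:[ping] B:[]
After 2 (send(from=A, to=B, msg='pong')): A:[ping] B:[pong]
After 3 (process(A)): A:[] B:[pong]
After 4 (process(A)): A:[] B:[pong]
After 5 (send(from=B, to=A, msg='data')): A:[data] B:[pong]
After 6 (send(from=B, to=A, msg='done')): A:[data,done] B:[pong]
After 7 (send(from=B, to=A, msg='bye')): A:[data,done,bye] B:[pong]
After 8 (process(B)): A:[data,done,bye] B:[]
After 9 (send(from=B, to=A, msg='start')): A:[data,done,bye,start] B:[]
After 10 (send(from=A, to=B, msg='sync')): A:[data,done,bye,start] B:[sync]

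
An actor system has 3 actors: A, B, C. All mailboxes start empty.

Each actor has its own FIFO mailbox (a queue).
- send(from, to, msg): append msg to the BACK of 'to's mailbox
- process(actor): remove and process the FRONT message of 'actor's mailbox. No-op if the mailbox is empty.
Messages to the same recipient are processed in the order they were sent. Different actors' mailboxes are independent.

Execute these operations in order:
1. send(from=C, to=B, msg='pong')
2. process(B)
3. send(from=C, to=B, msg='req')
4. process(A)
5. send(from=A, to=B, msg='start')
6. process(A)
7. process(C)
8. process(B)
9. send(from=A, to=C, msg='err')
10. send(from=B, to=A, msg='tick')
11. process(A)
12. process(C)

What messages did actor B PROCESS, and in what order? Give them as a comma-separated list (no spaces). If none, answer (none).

Answer: pong,req

Derivation:
After 1 (send(from=C, to=B, msg='pong')): A:[] B:[pong] C:[]
After 2 (process(B)): A:[] B:[] C:[]
After 3 (send(from=C, to=B, msg='req')): A:[] B:[req] C:[]
After 4 (process(A)): A:[] B:[req] C:[]
After 5 (send(from=A, to=B, msg='start')): A:[] B:[req,start] C:[]
After 6 (process(A)): A:[] B:[req,start] C:[]
After 7 (process(C)): A:[] B:[req,start] C:[]
After 8 (process(B)): A:[] B:[start] C:[]
After 9 (send(from=A, to=C, msg='err')): A:[] B:[start] C:[err]
After 10 (send(from=B, to=A, msg='tick')): A:[tick] B:[start] C:[err]
After 11 (process(A)): A:[] B:[start] C:[err]
After 12 (process(C)): A:[] B:[start] C:[]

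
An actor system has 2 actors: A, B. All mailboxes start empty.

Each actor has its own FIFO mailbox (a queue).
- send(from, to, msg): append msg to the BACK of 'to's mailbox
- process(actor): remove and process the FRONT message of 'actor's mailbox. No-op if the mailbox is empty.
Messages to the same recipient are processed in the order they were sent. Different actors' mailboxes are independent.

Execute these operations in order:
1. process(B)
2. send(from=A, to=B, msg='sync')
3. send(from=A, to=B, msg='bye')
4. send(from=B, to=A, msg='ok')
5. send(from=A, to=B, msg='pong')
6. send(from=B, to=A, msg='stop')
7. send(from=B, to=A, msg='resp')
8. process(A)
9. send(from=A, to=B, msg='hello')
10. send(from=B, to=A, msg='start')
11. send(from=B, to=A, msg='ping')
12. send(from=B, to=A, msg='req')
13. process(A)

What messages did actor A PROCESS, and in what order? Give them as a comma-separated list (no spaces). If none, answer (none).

Answer: ok,stop

Derivation:
After 1 (process(B)): A:[] B:[]
After 2 (send(from=A, to=B, msg='sync')): A:[] B:[sync]
After 3 (send(from=A, to=B, msg='bye')): A:[] B:[sync,bye]
After 4 (send(from=B, to=A, msg='ok')): A:[ok] B:[sync,bye]
After 5 (send(from=A, to=B, msg='pong')): A:[ok] B:[sync,bye,pong]
After 6 (send(from=B, to=A, msg='stop')): A:[ok,stop] B:[sync,bye,pong]
After 7 (send(from=B, to=A, msg='resp')): A:[ok,stop,resp] B:[sync,bye,pong]
After 8 (process(A)): A:[stop,resp] B:[sync,bye,pong]
After 9 (send(from=A, to=B, msg='hello')): A:[stop,resp] B:[sync,bye,pong,hello]
After 10 (send(from=B, to=A, msg='start')): A:[stop,resp,start] B:[sync,bye,pong,hello]
After 11 (send(from=B, to=A, msg='ping')): A:[stop,resp,start,ping] B:[sync,bye,pong,hello]
After 12 (send(from=B, to=A, msg='req')): A:[stop,resp,start,ping,req] B:[sync,bye,pong,hello]
After 13 (process(A)): A:[resp,start,ping,req] B:[sync,bye,pong,hello]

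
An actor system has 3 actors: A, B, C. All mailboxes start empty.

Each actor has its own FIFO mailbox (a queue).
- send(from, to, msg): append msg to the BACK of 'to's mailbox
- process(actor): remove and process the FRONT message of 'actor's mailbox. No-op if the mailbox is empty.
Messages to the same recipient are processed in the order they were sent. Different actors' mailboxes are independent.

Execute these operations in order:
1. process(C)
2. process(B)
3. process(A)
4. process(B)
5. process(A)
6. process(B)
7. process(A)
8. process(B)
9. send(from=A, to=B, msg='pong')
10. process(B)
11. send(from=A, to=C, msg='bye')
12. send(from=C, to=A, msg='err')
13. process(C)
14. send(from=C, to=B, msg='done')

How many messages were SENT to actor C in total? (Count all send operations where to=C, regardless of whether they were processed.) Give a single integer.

Answer: 1

Derivation:
After 1 (process(C)): A:[] B:[] C:[]
After 2 (process(B)): A:[] B:[] C:[]
After 3 (process(A)): A:[] B:[] C:[]
After 4 (process(B)): A:[] B:[] C:[]
After 5 (process(A)): A:[] B:[] C:[]
After 6 (process(B)): A:[] B:[] C:[]
After 7 (process(A)): A:[] B:[] C:[]
After 8 (process(B)): A:[] B:[] C:[]
After 9 (send(from=A, to=B, msg='pong')): A:[] B:[pong] C:[]
After 10 (process(B)): A:[] B:[] C:[]
After 11 (send(from=A, to=C, msg='bye')): A:[] B:[] C:[bye]
After 12 (send(from=C, to=A, msg='err')): A:[err] B:[] C:[bye]
After 13 (process(C)): A:[err] B:[] C:[]
After 14 (send(from=C, to=B, msg='done')): A:[err] B:[done] C:[]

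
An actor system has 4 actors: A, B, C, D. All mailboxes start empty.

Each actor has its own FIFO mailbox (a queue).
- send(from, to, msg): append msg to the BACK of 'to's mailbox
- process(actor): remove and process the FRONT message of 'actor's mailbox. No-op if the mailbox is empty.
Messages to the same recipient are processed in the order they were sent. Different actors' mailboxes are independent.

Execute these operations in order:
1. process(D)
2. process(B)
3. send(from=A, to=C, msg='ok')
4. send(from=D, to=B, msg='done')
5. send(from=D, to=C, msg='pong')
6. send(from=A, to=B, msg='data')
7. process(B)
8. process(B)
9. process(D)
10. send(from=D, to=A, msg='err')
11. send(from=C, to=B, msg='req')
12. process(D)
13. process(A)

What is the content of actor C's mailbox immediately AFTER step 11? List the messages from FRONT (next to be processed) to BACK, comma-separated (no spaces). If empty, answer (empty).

After 1 (process(D)): A:[] B:[] C:[] D:[]
After 2 (process(B)): A:[] B:[] C:[] D:[]
After 3 (send(from=A, to=C, msg='ok')): A:[] B:[] C:[ok] D:[]
After 4 (send(from=D, to=B, msg='done')): A:[] B:[done] C:[ok] D:[]
After 5 (send(from=D, to=C, msg='pong')): A:[] B:[done] C:[ok,pong] D:[]
After 6 (send(from=A, to=B, msg='data')): A:[] B:[done,data] C:[ok,pong] D:[]
After 7 (process(B)): A:[] B:[data] C:[ok,pong] D:[]
After 8 (process(B)): A:[] B:[] C:[ok,pong] D:[]
After 9 (process(D)): A:[] B:[] C:[ok,pong] D:[]
After 10 (send(from=D, to=A, msg='err')): A:[err] B:[] C:[ok,pong] D:[]
After 11 (send(from=C, to=B, msg='req')): A:[err] B:[req] C:[ok,pong] D:[]

ok,pong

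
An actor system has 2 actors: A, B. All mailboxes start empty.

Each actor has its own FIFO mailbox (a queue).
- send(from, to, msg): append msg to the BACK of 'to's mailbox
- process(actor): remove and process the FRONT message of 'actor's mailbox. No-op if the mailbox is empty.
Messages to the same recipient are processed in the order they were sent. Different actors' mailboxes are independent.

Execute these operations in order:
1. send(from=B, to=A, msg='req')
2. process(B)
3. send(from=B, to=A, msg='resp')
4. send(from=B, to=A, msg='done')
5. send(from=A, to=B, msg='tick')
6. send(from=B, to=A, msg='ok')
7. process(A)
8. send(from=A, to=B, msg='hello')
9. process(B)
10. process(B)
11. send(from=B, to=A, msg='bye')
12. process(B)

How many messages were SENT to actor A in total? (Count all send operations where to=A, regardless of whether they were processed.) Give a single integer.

After 1 (send(from=B, to=A, msg='req')): A:[req] B:[]
After 2 (process(B)): A:[req] B:[]
After 3 (send(from=B, to=A, msg='resp')): A:[req,resp] B:[]
After 4 (send(from=B, to=A, msg='done')): A:[req,resp,done] B:[]
After 5 (send(from=A, to=B, msg='tick')): A:[req,resp,done] B:[tick]
After 6 (send(from=B, to=A, msg='ok')): A:[req,resp,done,ok] B:[tick]
After 7 (process(A)): A:[resp,done,ok] B:[tick]
After 8 (send(from=A, to=B, msg='hello')): A:[resp,done,ok] B:[tick,hello]
After 9 (process(B)): A:[resp,done,ok] B:[hello]
After 10 (process(B)): A:[resp,done,ok] B:[]
After 11 (send(from=B, to=A, msg='bye')): A:[resp,done,ok,bye] B:[]
After 12 (process(B)): A:[resp,done,ok,bye] B:[]

Answer: 5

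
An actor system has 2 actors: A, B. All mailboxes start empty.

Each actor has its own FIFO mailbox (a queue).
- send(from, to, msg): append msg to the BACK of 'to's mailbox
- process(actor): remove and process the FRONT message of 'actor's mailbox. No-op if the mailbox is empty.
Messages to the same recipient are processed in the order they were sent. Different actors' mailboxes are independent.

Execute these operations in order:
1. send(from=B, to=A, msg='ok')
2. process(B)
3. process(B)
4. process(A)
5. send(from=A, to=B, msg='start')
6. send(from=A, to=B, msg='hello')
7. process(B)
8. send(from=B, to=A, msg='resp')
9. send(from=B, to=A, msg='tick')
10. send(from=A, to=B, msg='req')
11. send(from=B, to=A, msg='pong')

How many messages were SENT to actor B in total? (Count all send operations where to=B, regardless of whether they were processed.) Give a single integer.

Answer: 3

Derivation:
After 1 (send(from=B, to=A, msg='ok')): A:[ok] B:[]
After 2 (process(B)): A:[ok] B:[]
After 3 (process(B)): A:[ok] B:[]
After 4 (process(A)): A:[] B:[]
After 5 (send(from=A, to=B, msg='start')): A:[] B:[start]
After 6 (send(from=A, to=B, msg='hello')): A:[] B:[start,hello]
After 7 (process(B)): A:[] B:[hello]
After 8 (send(from=B, to=A, msg='resp')): A:[resp] B:[hello]
After 9 (send(from=B, to=A, msg='tick')): A:[resp,tick] B:[hello]
After 10 (send(from=A, to=B, msg='req')): A:[resp,tick] B:[hello,req]
After 11 (send(from=B, to=A, msg='pong')): A:[resp,tick,pong] B:[hello,req]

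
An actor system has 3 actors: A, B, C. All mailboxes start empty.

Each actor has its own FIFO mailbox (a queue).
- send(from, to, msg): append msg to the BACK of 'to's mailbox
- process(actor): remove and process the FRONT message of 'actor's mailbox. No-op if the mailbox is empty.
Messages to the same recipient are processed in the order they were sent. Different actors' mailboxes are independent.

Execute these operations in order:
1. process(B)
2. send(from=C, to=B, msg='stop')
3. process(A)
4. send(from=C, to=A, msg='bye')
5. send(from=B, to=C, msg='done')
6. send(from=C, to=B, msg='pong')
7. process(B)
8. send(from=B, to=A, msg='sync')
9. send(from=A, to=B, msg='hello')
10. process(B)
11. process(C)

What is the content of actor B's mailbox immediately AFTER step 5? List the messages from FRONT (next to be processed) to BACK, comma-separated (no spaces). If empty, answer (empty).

After 1 (process(B)): A:[] B:[] C:[]
After 2 (send(from=C, to=B, msg='stop')): A:[] B:[stop] C:[]
After 3 (process(A)): A:[] B:[stop] C:[]
After 4 (send(from=C, to=A, msg='bye')): A:[bye] B:[stop] C:[]
After 5 (send(from=B, to=C, msg='done')): A:[bye] B:[stop] C:[done]

stop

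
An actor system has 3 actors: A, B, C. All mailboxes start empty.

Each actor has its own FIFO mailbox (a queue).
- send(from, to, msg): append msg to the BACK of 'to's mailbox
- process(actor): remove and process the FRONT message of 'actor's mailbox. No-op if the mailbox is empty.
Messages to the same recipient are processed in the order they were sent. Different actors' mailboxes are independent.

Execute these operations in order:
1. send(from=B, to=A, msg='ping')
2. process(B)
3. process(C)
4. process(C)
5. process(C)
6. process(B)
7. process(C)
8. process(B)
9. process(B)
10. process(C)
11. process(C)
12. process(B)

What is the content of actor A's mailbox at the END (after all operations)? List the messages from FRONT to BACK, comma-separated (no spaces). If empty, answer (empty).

After 1 (send(from=B, to=A, msg='ping')): A:[ping] B:[] C:[]
After 2 (process(B)): A:[ping] B:[] C:[]
After 3 (process(C)): A:[ping] B:[] C:[]
After 4 (process(C)): A:[ping] B:[] C:[]
After 5 (process(C)): A:[ping] B:[] C:[]
After 6 (process(B)): A:[ping] B:[] C:[]
After 7 (process(C)): A:[ping] B:[] C:[]
After 8 (process(B)): A:[ping] B:[] C:[]
After 9 (process(B)): A:[ping] B:[] C:[]
After 10 (process(C)): A:[ping] B:[] C:[]
After 11 (process(C)): A:[ping] B:[] C:[]
After 12 (process(B)): A:[ping] B:[] C:[]

Answer: ping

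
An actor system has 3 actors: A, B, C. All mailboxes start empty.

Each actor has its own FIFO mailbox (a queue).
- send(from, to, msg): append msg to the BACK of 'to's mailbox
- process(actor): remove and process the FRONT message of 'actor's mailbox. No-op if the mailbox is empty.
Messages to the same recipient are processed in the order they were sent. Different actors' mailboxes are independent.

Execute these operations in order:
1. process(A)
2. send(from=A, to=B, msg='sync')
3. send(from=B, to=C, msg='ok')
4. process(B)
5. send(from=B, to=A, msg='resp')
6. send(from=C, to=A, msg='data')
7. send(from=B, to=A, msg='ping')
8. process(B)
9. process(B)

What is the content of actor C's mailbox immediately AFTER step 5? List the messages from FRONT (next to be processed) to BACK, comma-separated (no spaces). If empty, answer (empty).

After 1 (process(A)): A:[] B:[] C:[]
After 2 (send(from=A, to=B, msg='sync')): A:[] B:[sync] C:[]
After 3 (send(from=B, to=C, msg='ok')): A:[] B:[sync] C:[ok]
After 4 (process(B)): A:[] B:[] C:[ok]
After 5 (send(from=B, to=A, msg='resp')): A:[resp] B:[] C:[ok]

ok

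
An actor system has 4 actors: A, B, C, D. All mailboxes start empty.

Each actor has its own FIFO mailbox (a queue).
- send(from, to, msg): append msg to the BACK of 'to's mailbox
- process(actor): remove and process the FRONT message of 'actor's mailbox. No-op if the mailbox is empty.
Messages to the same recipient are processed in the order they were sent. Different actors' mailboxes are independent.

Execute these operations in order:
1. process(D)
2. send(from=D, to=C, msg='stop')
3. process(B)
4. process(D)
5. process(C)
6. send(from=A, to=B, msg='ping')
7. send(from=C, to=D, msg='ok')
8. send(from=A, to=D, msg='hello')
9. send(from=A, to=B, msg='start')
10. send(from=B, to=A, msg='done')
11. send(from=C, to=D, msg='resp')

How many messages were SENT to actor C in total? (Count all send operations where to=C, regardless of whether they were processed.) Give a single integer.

After 1 (process(D)): A:[] B:[] C:[] D:[]
After 2 (send(from=D, to=C, msg='stop')): A:[] B:[] C:[stop] D:[]
After 3 (process(B)): A:[] B:[] C:[stop] D:[]
After 4 (process(D)): A:[] B:[] C:[stop] D:[]
After 5 (process(C)): A:[] B:[] C:[] D:[]
After 6 (send(from=A, to=B, msg='ping')): A:[] B:[ping] C:[] D:[]
After 7 (send(from=C, to=D, msg='ok')): A:[] B:[ping] C:[] D:[ok]
After 8 (send(from=A, to=D, msg='hello')): A:[] B:[ping] C:[] D:[ok,hello]
After 9 (send(from=A, to=B, msg='start')): A:[] B:[ping,start] C:[] D:[ok,hello]
After 10 (send(from=B, to=A, msg='done')): A:[done] B:[ping,start] C:[] D:[ok,hello]
After 11 (send(from=C, to=D, msg='resp')): A:[done] B:[ping,start] C:[] D:[ok,hello,resp]

Answer: 1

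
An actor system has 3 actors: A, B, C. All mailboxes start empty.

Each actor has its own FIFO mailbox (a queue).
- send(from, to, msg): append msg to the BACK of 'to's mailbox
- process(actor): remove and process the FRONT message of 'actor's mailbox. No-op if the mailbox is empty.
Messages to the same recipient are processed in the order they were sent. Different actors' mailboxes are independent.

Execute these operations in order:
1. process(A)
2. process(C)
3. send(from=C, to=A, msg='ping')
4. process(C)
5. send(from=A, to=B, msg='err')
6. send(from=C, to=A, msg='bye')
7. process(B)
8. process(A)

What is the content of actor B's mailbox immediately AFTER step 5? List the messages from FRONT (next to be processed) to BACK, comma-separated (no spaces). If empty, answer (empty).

After 1 (process(A)): A:[] B:[] C:[]
After 2 (process(C)): A:[] B:[] C:[]
After 3 (send(from=C, to=A, msg='ping')): A:[ping] B:[] C:[]
After 4 (process(C)): A:[ping] B:[] C:[]
After 5 (send(from=A, to=B, msg='err')): A:[ping] B:[err] C:[]

err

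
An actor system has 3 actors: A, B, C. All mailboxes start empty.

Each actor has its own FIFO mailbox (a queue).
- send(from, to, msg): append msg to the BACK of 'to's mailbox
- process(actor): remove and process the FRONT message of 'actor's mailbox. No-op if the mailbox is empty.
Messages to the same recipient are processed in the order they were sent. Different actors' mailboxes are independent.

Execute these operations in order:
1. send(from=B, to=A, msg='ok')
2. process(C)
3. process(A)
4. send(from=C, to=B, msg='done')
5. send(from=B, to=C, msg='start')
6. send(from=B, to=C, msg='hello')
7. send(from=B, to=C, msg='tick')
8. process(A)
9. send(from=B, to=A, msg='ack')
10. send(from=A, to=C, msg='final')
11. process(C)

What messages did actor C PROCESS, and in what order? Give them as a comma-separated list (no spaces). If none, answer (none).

After 1 (send(from=B, to=A, msg='ok')): A:[ok] B:[] C:[]
After 2 (process(C)): A:[ok] B:[] C:[]
After 3 (process(A)): A:[] B:[] C:[]
After 4 (send(from=C, to=B, msg='done')): A:[] B:[done] C:[]
After 5 (send(from=B, to=C, msg='start')): A:[] B:[done] C:[start]
After 6 (send(from=B, to=C, msg='hello')): A:[] B:[done] C:[start,hello]
After 7 (send(from=B, to=C, msg='tick')): A:[] B:[done] C:[start,hello,tick]
After 8 (process(A)): A:[] B:[done] C:[start,hello,tick]
After 9 (send(from=B, to=A, msg='ack')): A:[ack] B:[done] C:[start,hello,tick]
After 10 (send(from=A, to=C, msg='final')): A:[ack] B:[done] C:[start,hello,tick,final]
After 11 (process(C)): A:[ack] B:[done] C:[hello,tick,final]

Answer: start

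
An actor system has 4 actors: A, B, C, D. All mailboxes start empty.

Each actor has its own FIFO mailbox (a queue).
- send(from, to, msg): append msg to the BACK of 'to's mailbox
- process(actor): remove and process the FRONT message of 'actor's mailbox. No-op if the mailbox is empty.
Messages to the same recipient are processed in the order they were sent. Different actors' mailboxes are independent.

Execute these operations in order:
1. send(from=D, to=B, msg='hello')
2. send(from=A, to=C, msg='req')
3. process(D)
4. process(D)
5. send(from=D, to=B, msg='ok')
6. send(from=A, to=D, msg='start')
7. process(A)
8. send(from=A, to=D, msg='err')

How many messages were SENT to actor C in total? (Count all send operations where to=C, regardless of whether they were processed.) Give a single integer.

After 1 (send(from=D, to=B, msg='hello')): A:[] B:[hello] C:[] D:[]
After 2 (send(from=A, to=C, msg='req')): A:[] B:[hello] C:[req] D:[]
After 3 (process(D)): A:[] B:[hello] C:[req] D:[]
After 4 (process(D)): A:[] B:[hello] C:[req] D:[]
After 5 (send(from=D, to=B, msg='ok')): A:[] B:[hello,ok] C:[req] D:[]
After 6 (send(from=A, to=D, msg='start')): A:[] B:[hello,ok] C:[req] D:[start]
After 7 (process(A)): A:[] B:[hello,ok] C:[req] D:[start]
After 8 (send(from=A, to=D, msg='err')): A:[] B:[hello,ok] C:[req] D:[start,err]

Answer: 1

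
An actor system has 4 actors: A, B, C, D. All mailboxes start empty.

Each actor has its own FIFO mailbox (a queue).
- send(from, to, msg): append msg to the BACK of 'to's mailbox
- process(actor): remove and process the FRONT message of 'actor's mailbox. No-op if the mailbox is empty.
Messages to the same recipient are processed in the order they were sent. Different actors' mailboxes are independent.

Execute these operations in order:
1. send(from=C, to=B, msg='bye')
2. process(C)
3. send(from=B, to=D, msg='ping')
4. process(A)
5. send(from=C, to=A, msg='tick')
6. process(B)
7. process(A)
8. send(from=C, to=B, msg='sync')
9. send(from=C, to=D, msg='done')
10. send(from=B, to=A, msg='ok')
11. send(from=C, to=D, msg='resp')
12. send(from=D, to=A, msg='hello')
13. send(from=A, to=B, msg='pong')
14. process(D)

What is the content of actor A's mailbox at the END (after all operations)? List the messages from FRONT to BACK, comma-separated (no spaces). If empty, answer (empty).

Answer: ok,hello

Derivation:
After 1 (send(from=C, to=B, msg='bye')): A:[] B:[bye] C:[] D:[]
After 2 (process(C)): A:[] B:[bye] C:[] D:[]
After 3 (send(from=B, to=D, msg='ping')): A:[] B:[bye] C:[] D:[ping]
After 4 (process(A)): A:[] B:[bye] C:[] D:[ping]
After 5 (send(from=C, to=A, msg='tick')): A:[tick] B:[bye] C:[] D:[ping]
After 6 (process(B)): A:[tick] B:[] C:[] D:[ping]
After 7 (process(A)): A:[] B:[] C:[] D:[ping]
After 8 (send(from=C, to=B, msg='sync')): A:[] B:[sync] C:[] D:[ping]
After 9 (send(from=C, to=D, msg='done')): A:[] B:[sync] C:[] D:[ping,done]
After 10 (send(from=B, to=A, msg='ok')): A:[ok] B:[sync] C:[] D:[ping,done]
After 11 (send(from=C, to=D, msg='resp')): A:[ok] B:[sync] C:[] D:[ping,done,resp]
After 12 (send(from=D, to=A, msg='hello')): A:[ok,hello] B:[sync] C:[] D:[ping,done,resp]
After 13 (send(from=A, to=B, msg='pong')): A:[ok,hello] B:[sync,pong] C:[] D:[ping,done,resp]
After 14 (process(D)): A:[ok,hello] B:[sync,pong] C:[] D:[done,resp]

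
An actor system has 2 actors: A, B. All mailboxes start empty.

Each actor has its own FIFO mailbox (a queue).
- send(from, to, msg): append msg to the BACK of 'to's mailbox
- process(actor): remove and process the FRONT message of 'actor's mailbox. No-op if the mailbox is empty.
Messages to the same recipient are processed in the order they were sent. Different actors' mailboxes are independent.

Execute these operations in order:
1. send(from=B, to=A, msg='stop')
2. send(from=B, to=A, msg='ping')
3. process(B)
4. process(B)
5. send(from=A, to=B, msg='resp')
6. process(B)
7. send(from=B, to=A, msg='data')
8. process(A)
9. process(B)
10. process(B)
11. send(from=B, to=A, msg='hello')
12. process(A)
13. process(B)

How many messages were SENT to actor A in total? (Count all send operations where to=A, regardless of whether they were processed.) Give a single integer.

Answer: 4

Derivation:
After 1 (send(from=B, to=A, msg='stop')): A:[stop] B:[]
After 2 (send(from=B, to=A, msg='ping')): A:[stop,ping] B:[]
After 3 (process(B)): A:[stop,ping] B:[]
After 4 (process(B)): A:[stop,ping] B:[]
After 5 (send(from=A, to=B, msg='resp')): A:[stop,ping] B:[resp]
After 6 (process(B)): A:[stop,ping] B:[]
After 7 (send(from=B, to=A, msg='data')): A:[stop,ping,data] B:[]
After 8 (process(A)): A:[ping,data] B:[]
After 9 (process(B)): A:[ping,data] B:[]
After 10 (process(B)): A:[ping,data] B:[]
After 11 (send(from=B, to=A, msg='hello')): A:[ping,data,hello] B:[]
After 12 (process(A)): A:[data,hello] B:[]
After 13 (process(B)): A:[data,hello] B:[]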